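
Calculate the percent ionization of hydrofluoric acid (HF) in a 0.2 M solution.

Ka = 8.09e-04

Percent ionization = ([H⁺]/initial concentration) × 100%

Using Ka equilibrium: x² + Ka×x - Ka×C = 0. Solving: [H⁺] = 1.2322e-02. Percent = (1.2322e-02/0.2) × 100

Percent ionization = 6.16%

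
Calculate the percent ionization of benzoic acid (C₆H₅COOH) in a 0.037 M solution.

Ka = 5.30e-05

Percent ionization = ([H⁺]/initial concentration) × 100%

Using Ka equilibrium: x² + Ka×x - Ka×C = 0. Solving: [H⁺] = 1.3741e-03. Percent = (1.3741e-03/0.037) × 100

Percent ionization = 3.71%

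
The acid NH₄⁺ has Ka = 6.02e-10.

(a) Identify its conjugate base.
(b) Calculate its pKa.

(a) The conjugate base is formed by removing one H⁺ from NH₄⁺, giving NH₃. (b) pKa = -log(Ka) = -log(6.02e-10) = 9.22.

Conjugate base: NH₃; pK_a = 9.22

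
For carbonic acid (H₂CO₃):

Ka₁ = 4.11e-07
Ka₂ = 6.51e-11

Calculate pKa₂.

pKa₂ = -log(Ka₂) = -log(6.51e-11) = 10.19.

pK_{a2} = 10.19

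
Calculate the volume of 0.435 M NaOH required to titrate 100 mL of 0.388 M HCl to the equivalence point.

At equivalence: moles acid = moles base. moles HCl = 0.388 × 100/1000 = 0.0388 mol. V_base = moles / 0.435 × 1000 = 89.2 mL.

V_{base} = 89.2 mL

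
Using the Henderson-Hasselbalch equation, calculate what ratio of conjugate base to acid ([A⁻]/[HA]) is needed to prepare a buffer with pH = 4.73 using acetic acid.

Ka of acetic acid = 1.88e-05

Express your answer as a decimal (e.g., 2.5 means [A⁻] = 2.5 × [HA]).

pKa = -log(1.88e-05) = 4.7258. pH = pKa + log([A⁻]/[HA]), so log([A⁻]/[HA]) = pH − pKa = 4.73 − 4.7258 = 0.0042. [A⁻]/[HA] = 10^(0.0042) = 1.01

[A⁻]/[HA] = 1.01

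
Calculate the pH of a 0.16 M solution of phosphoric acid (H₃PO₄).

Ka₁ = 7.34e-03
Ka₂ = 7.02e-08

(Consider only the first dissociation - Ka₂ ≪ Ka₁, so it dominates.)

First dissociation dominates. From Ka₁ = [H⁺][HA⁻]/[H₂A], x² + Ka₁·x − Ka₁·C = 0 with C = 0.16 M and Ka₁ = 7.34e-03. Solving: [H⁺] = (−Ka₁ + √(Ka₁² + 4·Ka₁·C)) / 2 = 3.0795e-02 M. pH = -log(3.0795e-02) = 1.51.

pH = 1.51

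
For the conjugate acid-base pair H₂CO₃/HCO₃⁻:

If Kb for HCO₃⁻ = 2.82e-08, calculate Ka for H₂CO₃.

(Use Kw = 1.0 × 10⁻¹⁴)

For a conjugate pair Ka × Kb = Kw, so Ka = Kw/Kb = 1.0 × 10⁻¹⁴ / 2.82e-08 = 3.55e-07.

K_a = 3.55e-07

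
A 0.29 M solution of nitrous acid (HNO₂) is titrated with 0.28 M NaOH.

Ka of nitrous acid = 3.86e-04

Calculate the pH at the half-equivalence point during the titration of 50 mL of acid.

At half-equivalence [HA] = [A⁻], so Henderson-Hasselbalch gives pH = pKa = -log(3.86e-04) = 3.41.

pH = pKa = 3.41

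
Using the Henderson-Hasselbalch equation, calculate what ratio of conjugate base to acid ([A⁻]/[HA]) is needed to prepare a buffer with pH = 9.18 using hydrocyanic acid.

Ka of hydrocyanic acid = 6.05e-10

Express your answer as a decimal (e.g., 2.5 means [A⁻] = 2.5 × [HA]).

pKa = -log(6.05e-10) = 9.2182. pH = pKa + log([A⁻]/[HA]), so log([A⁻]/[HA]) = pH − pKa = 9.18 − 9.2182 = -0.0382. [A⁻]/[HA] = 10^(-0.0382) = 0.916

[A⁻]/[HA] = 0.916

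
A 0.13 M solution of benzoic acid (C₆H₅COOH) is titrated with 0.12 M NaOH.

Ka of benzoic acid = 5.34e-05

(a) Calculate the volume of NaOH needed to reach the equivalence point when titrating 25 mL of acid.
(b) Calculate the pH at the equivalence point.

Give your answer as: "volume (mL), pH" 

moles acid = 0.13 × 25/1000 = 0.00325 mol; V_base = moles/0.12 × 1000 = 27.1 mL. At equivalence only the conjugate base is present: [A⁻] = 0.00325/0.052 = 6.2400e-02 M. Kb = Kw/Ka = 1.87e-10; [OH⁻] = √(Kb × [A⁻]) = 3.4184e-06; pOH = 5.47; pH = 14 - pOH = 8.53.

V = 27.1 mL, pH = 8.53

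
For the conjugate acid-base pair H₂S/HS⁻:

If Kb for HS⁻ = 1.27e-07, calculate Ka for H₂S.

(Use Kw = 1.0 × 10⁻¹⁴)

For a conjugate pair Ka × Kb = Kw, so Ka = Kw/Kb = 1.0 × 10⁻¹⁴ / 1.27e-07 = 7.87e-08.

K_a = 7.87e-08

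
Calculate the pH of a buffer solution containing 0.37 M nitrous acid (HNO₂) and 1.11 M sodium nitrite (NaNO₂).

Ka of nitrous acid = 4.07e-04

pKa = -log(4.07e-04) = 3.39. pH = pKa + log([A⁻]/[HA]) = 3.39 + log(1.11/0.37)

pH = 3.87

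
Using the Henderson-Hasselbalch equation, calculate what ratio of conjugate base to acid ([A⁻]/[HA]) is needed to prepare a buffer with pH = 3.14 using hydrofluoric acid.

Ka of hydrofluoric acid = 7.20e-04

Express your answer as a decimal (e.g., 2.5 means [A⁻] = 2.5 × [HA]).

pKa = -log(7.20e-04) = 3.1427. pH = pKa + log([A⁻]/[HA]), so log([A⁻]/[HA]) = pH − pKa = 3.14 − 3.1427 = -0.0027. [A⁻]/[HA] = 10^(-0.0027) = 0.994

[A⁻]/[HA] = 0.994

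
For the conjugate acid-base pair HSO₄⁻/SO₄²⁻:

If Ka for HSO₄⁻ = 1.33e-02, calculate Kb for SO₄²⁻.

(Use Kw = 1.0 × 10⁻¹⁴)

For a conjugate pair Ka × Kb = Kw, so Kb = Kw/Ka = 1.0 × 10⁻¹⁴ / 1.33e-02 = 7.52e-13.

K_b = 7.52e-13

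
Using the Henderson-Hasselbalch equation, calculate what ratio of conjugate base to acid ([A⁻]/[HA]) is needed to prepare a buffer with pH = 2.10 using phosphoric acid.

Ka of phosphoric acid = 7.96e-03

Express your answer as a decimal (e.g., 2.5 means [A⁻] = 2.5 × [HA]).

pKa = -log(7.96e-03) = 2.0991. pH = pKa + log([A⁻]/[HA]), so log([A⁻]/[HA]) = pH − pKa = 2.10 − 2.0991 = 0.0009. [A⁻]/[HA] = 10^(0.0009) = 1.00

[A⁻]/[HA] = 1.00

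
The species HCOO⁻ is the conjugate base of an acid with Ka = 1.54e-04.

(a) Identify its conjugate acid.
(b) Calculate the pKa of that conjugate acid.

(a) The conjugate acid is formed by adding one H⁺ to HCOO⁻, giving HCOOH. (b) pKa = -log(Ka) = -log(1.54e-04) = 3.81.

Conjugate acid: HCOOH; pK_a = 3.81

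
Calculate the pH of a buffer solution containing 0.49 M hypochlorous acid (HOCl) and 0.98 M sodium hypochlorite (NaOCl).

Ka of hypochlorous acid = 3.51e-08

pKa = -log(3.51e-08) = 7.45. pH = pKa + log([A⁻]/[HA]) = 7.45 + log(0.98/0.49)

pH = 7.76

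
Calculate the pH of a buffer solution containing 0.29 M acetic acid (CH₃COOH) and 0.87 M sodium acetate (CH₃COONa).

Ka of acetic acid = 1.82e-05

pKa = -log(1.82e-05) = 4.74. pH = pKa + log([A⁻]/[HA]) = 4.74 + log(0.87/0.29)

pH = 5.22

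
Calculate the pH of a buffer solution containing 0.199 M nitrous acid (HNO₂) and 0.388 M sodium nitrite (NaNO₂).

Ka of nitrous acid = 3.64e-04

pKa = -log(3.64e-04) = 3.44. pH = pKa + log([A⁻]/[HA]) = 3.44 + log(0.388/0.199)

pH = 3.73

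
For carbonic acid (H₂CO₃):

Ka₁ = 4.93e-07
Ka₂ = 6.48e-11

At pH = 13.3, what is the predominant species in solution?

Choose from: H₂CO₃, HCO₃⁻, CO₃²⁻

pKa₁ = 6.31, pKa₂ = 10.19. For a polyprotic acid the predominant species crosses at each pKa: below pKa_n the protonated form dominates, above it the deprotonated form does. At pH = 13.3, the predominant species is CO₃²⁻.

CO₃²⁻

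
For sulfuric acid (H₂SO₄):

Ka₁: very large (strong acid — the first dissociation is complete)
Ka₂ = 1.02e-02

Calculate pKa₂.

pKa₂ = -log(Ka₂) = -log(1.02e-02) = 1.99.

pK_{a2} = 1.99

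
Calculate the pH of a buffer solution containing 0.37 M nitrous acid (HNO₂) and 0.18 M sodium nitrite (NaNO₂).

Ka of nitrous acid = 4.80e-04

pKa = -log(4.80e-04) = 3.32. pH = pKa + log([A⁻]/[HA]) = 3.32 + log(0.18/0.37)

pH = 3.01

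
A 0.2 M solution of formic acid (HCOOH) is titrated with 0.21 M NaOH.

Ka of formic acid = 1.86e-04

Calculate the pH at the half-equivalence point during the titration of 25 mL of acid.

At half-equivalence [HA] = [A⁻], so Henderson-Hasselbalch gives pH = pKa = -log(1.86e-04) = 3.73.

pH = pKa = 3.73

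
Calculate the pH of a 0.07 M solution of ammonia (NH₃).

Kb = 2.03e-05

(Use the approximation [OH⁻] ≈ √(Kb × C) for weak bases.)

[OH⁻] = √(Kb × C) = √(2.03e-05 × 0.07) = 1.1921e-03. pOH = 2.92, pH = 14 - pOH

pH = 11.08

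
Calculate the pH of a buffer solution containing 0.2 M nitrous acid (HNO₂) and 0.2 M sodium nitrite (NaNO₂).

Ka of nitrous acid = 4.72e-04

pKa = -log(4.72e-04) = 3.33. pH = pKa + log([A⁻]/[HA]) = 3.33 + log(0.2/0.2)

pH = 3.33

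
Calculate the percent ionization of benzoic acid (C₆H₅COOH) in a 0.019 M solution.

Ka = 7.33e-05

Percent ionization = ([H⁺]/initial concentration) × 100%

Using Ka equilibrium: x² + Ka×x - Ka×C = 0. Solving: [H⁺] = 1.1440e-03. Percent = (1.1440e-03/0.019) × 100

Percent ionization = 6.02%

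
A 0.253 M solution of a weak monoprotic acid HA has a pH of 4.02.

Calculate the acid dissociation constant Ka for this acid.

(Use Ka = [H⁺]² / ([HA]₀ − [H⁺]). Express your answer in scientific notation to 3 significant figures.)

[H⁺] = 10^(−pH) = 10^(−4.02) = 9.550e-05 M. For HA ⇌ H⁺ + A⁻, Ka = [H⁺][A⁻]/[HA] = [H⁺]² / ([HA]₀ − [H⁺]) = (9.550e-05)² / (0.253 − 9.550e-05) = 3.61e-08.

K_a = 3.61e-08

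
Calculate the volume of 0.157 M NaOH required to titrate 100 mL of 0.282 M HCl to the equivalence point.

At equivalence: moles acid = moles base. moles HCl = 0.282 × 100/1000 = 0.0282 mol. V_base = moles / 0.157 × 1000 = 179.6 mL.

V_{base} = 179.6 mL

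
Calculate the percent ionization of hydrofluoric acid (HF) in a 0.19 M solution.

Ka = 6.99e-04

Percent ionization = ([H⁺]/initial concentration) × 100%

Using Ka equilibrium: x² + Ka×x - Ka×C = 0. Solving: [H⁺] = 1.1180e-02. Percent = (1.1180e-02/0.19) × 100

Percent ionization = 5.88%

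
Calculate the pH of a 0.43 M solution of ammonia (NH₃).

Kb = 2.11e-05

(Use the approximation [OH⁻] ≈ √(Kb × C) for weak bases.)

[OH⁻] = √(Kb × C) = √(2.11e-05 × 0.43) = 3.0121e-03. pOH = 2.52, pH = 14 - pOH

pH = 11.48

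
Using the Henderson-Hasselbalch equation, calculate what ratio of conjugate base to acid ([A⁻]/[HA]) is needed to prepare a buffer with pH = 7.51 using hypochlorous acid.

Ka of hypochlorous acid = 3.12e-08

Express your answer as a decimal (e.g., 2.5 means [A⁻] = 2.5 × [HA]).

pKa = -log(3.12e-08) = 7.5058. pH = pKa + log([A⁻]/[HA]), so log([A⁻]/[HA]) = pH − pKa = 7.51 − 7.5058 = 0.0042. [A⁻]/[HA] = 10^(0.0042) = 1.01

[A⁻]/[HA] = 1.01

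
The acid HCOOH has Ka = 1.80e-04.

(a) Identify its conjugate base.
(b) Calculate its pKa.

(a) The conjugate base is formed by removing one H⁺ from HCOOH, giving HCOO⁻. (b) pKa = -log(Ka) = -log(1.80e-04) = 3.74.

Conjugate base: HCOO⁻; pK_a = 3.74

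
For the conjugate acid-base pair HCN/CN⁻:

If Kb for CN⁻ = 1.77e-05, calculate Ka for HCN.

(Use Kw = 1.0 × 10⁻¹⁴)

For a conjugate pair Ka × Kb = Kw, so Ka = Kw/Kb = 1.0 × 10⁻¹⁴ / 1.77e-05 = 5.65e-10.

K_a = 5.65e-10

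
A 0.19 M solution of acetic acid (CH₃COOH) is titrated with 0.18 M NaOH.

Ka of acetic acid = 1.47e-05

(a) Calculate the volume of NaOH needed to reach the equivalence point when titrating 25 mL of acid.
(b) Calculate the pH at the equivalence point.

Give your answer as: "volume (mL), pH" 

moles acid = 0.19 × 25/1000 = 0.00475 mol; V_base = moles/0.18 × 1000 = 26.4 mL. At equivalence only the conjugate base is present: [A⁻] = 0.00475/0.051 = 9.2432e-02 M. Kb = Kw/Ka = 6.80e-10; [OH⁻] = √(Kb × [A⁻]) = 7.9296e-06; pOH = 5.10; pH = 14 - pOH = 8.90.

V = 26.4 mL, pH = 8.90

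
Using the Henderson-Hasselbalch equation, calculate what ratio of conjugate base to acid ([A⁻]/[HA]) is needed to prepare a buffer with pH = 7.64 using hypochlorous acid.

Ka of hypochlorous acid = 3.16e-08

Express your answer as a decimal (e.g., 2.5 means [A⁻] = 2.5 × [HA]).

pKa = -log(3.16e-08) = 7.5003. pH = pKa + log([A⁻]/[HA]), so log([A⁻]/[HA]) = pH − pKa = 7.64 − 7.5003 = 0.1397. [A⁻]/[HA] = 10^(0.1397) = 1.38

[A⁻]/[HA] = 1.38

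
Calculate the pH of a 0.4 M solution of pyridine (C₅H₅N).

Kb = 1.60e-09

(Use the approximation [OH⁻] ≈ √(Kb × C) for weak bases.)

[OH⁻] = √(Kb × C) = √(1.60e-09 × 0.4) = 2.5298e-05. pOH = 4.60, pH = 14 - pOH

pH = 9.40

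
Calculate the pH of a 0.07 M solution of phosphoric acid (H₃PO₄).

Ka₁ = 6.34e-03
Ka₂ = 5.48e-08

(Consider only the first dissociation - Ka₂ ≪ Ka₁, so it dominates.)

First dissociation dominates. From Ka₁ = [H⁺][HA⁻]/[H₂A], x² + Ka₁·x − Ka₁·C = 0 with C = 0.07 M and Ka₁ = 6.34e-03. Solving: [H⁺] = (−Ka₁ + √(Ka₁² + 4·Ka₁·C)) / 2 = 1.8134e-02 M. pH = -log(1.8134e-02) = 1.74.

pH = 1.74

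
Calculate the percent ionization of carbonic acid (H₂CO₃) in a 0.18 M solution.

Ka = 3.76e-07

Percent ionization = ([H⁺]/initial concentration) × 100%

Using Ka equilibrium: x² + Ka×x - Ka×C = 0. Solving: [H⁺] = 2.5997e-04. Percent = (2.5997e-04/0.18) × 100

Percent ionization = 0.144%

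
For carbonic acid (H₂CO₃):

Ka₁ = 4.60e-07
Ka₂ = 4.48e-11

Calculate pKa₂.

pKa₂ = -log(Ka₂) = -log(4.48e-11) = 10.35.

pK_{a2} = 10.35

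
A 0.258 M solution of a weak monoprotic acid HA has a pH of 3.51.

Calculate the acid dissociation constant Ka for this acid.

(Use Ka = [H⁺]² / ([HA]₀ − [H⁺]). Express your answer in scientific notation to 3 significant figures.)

[H⁺] = 10^(−pH) = 10^(−3.51) = 3.090e-04 M. For HA ⇌ H⁺ + A⁻, Ka = [H⁺][A⁻]/[HA] = [H⁺]² / ([HA]₀ − [H⁺]) = (3.090e-04)² / (0.258 − 3.090e-04) = 3.71e-07.

K_a = 3.71e-07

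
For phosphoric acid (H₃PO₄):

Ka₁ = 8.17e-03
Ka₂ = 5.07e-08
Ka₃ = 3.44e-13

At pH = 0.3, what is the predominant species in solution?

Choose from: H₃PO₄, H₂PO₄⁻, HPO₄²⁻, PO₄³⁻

pKa₁ = 2.09, pKa₂ = 7.29, pKa₃ = 12.46. For a polyprotic acid the predominant species crosses at each pKa: below pKa_n the protonated form dominates, above it the deprotonated form does. At pH = 0.3, the predominant species is H₃PO₄.

H₃PO₄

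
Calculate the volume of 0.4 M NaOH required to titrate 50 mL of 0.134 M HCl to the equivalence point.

At equivalence: moles acid = moles base. moles HCl = 0.134 × 50/1000 = 0.0067 mol. V_base = moles / 0.4 × 1000 = 16.8 mL.

V_{base} = 16.8 mL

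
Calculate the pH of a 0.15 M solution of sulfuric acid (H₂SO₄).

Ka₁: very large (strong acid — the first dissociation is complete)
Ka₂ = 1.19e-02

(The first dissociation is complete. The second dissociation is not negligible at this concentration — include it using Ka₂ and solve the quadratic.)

First dissociation is complete: [H⁺]₀ = [HSO₄⁻]₀ = C = 0.15 M. Second dissociation HSO₄⁻ ⇌ H⁺ + SO₄²⁻: let x = [SO₄²⁻]. Ka₂ = (C + x)·x / (C − x) = 1.19e-02 → x² + (C + Ka₂)·x − Ka₂·C = 0 → x² + 0.16190·x − 1.785e-03 = 0. x = (−0.16190 + √(0.16190² + 4 × 1.785e-03)) / 2 = 1.0362e-02 M. [H⁺] = C + x = 0.15 + 1.0362e-02 = 1.6036e-01 M. pH = -log(1.6036e-01) = 0.79.

pH = 0.79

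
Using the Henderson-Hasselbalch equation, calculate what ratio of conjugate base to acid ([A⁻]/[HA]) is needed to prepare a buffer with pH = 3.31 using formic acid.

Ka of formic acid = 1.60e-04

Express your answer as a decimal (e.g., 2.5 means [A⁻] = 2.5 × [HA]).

pKa = -log(1.60e-04) = 3.7959. pH = pKa + log([A⁻]/[HA]), so log([A⁻]/[HA]) = pH − pKa = 3.31 − 3.7959 = -0.4859. [A⁻]/[HA] = 10^(-0.4859) = 0.327

[A⁻]/[HA] = 0.327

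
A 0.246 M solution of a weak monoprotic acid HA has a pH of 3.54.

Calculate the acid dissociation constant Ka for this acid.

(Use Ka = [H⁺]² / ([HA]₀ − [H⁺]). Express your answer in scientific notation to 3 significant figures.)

[H⁺] = 10^(−pH) = 10^(−3.54) = 2.884e-04 M. For HA ⇌ H⁺ + A⁻, Ka = [H⁺][A⁻]/[HA] = [H⁺]² / ([HA]₀ − [H⁺]) = (2.884e-04)² / (0.246 − 2.884e-04) = 3.39e-07.

K_a = 3.39e-07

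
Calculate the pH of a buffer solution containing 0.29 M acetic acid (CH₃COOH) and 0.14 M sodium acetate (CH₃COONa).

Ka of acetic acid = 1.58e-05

pKa = -log(1.58e-05) = 4.80. pH = pKa + log([A⁻]/[HA]) = 4.80 + log(0.14/0.29)

pH = 4.49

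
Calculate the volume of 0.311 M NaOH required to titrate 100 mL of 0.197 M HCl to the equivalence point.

At equivalence: moles acid = moles base. moles HCl = 0.197 × 100/1000 = 0.0197 mol. V_base = moles / 0.311 × 1000 = 63.3 mL.

V_{base} = 63.3 mL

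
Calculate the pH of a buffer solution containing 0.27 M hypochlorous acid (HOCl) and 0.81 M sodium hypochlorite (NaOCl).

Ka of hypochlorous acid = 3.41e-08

pKa = -log(3.41e-08) = 7.47. pH = pKa + log([A⁻]/[HA]) = 7.47 + log(0.81/0.27)

pH = 7.94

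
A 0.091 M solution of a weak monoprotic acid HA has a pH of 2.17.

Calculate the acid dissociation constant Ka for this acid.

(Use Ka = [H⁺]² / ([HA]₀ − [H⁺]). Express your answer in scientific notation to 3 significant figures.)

[H⁺] = 10^(−pH) = 10^(−2.17) = 6.761e-03 M. For HA ⇌ H⁺ + A⁻, Ka = [H⁺][A⁻]/[HA] = [H⁺]² / ([HA]₀ − [H⁺]) = (6.761e-03)² / (0.091 − 6.761e-03) = 5.43e-04.

K_a = 5.43e-04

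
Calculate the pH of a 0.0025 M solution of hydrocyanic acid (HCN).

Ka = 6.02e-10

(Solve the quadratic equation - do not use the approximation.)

x² + Ka×x - Ka×C = 0. Using quadratic formula: [H⁺] = 1.2265e-06

pH = 5.91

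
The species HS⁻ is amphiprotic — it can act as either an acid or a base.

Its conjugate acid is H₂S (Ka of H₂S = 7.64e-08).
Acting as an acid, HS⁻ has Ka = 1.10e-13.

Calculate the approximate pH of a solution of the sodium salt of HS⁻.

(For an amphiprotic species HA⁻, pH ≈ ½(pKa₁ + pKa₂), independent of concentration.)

pKa₁ = -log(7.64e-08) = 7.12; pKa₂ = -log(1.10e-13) = 12.96. For an amphiprotic species, pH ≈ ½(pKa₁ + pKa₂) = ½(7.12 + 12.96) = 10.04.

pH = 10.04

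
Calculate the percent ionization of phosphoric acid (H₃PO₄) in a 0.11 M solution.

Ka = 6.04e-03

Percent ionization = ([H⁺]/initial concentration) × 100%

Using Ka equilibrium: x² + Ka×x - Ka×C = 0. Solving: [H⁺] = 2.2932e-02. Percent = (2.2932e-02/0.11) × 100

Percent ionization = 20.8%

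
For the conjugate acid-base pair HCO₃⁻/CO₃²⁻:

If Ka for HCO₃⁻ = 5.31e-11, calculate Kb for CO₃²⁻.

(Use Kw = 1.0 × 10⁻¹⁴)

For a conjugate pair Ka × Kb = Kw, so Kb = Kw/Ka = 1.0 × 10⁻¹⁴ / 5.31e-11 = 1.88e-04.

K_b = 1.88e-04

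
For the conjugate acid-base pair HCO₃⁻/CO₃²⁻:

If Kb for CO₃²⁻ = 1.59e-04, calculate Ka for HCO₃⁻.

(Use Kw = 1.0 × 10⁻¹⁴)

For a conjugate pair Ka × Kb = Kw, so Ka = Kw/Kb = 1.0 × 10⁻¹⁴ / 1.59e-04 = 6.29e-11.

K_a = 6.29e-11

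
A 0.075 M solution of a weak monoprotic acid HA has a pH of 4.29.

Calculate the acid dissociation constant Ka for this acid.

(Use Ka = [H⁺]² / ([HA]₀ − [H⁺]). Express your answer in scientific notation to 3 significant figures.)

[H⁺] = 10^(−pH) = 10^(−4.29) = 5.129e-05 M. For HA ⇌ H⁺ + A⁻, Ka = [H⁺][A⁻]/[HA] = [H⁺]² / ([HA]₀ − [H⁺]) = (5.129e-05)² / (0.075 − 5.129e-05) = 3.51e-08.

K_a = 3.51e-08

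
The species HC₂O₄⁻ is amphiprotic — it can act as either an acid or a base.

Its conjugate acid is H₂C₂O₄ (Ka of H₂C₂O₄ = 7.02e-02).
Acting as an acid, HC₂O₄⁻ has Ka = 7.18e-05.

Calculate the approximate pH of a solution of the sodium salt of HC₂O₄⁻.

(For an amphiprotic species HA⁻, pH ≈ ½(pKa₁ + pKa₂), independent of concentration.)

pKa₁ = -log(7.02e-02) = 1.15; pKa₂ = -log(7.18e-05) = 4.14. For an amphiprotic species, pH ≈ ½(pKa₁ + pKa₂) = ½(1.15 + 4.14) = 2.65.

pH = 2.65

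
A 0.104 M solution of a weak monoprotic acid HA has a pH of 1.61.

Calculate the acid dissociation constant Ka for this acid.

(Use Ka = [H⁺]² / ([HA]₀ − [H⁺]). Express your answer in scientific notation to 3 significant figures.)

[H⁺] = 10^(−pH) = 10^(−1.61) = 2.455e-02 M. For HA ⇌ H⁺ + A⁻, Ka = [H⁺][A⁻]/[HA] = [H⁺]² / ([HA]₀ − [H⁺]) = (2.455e-02)² / (0.104 − 2.455e-02) = 7.58e-03.

K_a = 7.58e-03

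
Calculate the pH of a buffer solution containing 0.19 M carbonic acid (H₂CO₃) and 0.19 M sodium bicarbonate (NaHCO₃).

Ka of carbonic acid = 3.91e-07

pKa = -log(3.91e-07) = 6.41. pH = pKa + log([A⁻]/[HA]) = 6.41 + log(0.19/0.19)

pH = 6.41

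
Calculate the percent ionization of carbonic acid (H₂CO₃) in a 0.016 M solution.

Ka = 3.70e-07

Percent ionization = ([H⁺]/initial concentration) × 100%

Using Ka equilibrium: x² + Ka×x - Ka×C = 0. Solving: [H⁺] = 7.6757e-05. Percent = (7.6757e-05/0.016) × 100

Percent ionization = 0.48%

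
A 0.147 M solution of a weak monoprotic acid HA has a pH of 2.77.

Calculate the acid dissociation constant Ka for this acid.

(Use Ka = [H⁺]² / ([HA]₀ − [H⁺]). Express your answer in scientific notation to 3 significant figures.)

[H⁺] = 10^(−pH) = 10^(−2.77) = 1.698e-03 M. For HA ⇌ H⁺ + A⁻, Ka = [H⁺][A⁻]/[HA] = [H⁺]² / ([HA]₀ − [H⁺]) = (1.698e-03)² / (0.147 − 1.698e-03) = 1.98e-05.

K_a = 1.98e-05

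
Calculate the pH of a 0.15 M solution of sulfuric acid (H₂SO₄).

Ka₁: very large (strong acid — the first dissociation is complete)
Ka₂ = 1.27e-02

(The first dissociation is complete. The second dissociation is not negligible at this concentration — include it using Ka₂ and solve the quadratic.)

First dissociation is complete: [H⁺]₀ = [HSO₄⁻]₀ = C = 0.15 M. Second dissociation HSO₄⁻ ⇌ H⁺ + SO₄²⁻: let x = [SO₄²⁻]. Ka₂ = (C + x)·x / (C − x) = 1.27e-02 → x² + (C + Ka₂)·x − Ka₂·C = 0 → x² + 0.16270·x − 1.905e-03 = 0. x = (−0.16270 + √(0.16270² + 4 × 1.905e-03)) / 2 = 1.0969e-02 M. [H⁺] = C + x = 0.15 + 1.0969e-02 = 1.6097e-01 M. pH = -log(1.6097e-01) = 0.79.

pH = 0.79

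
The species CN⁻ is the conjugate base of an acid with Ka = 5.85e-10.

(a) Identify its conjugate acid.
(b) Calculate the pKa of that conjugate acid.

(a) The conjugate acid is formed by adding one H⁺ to CN⁻, giving HCN. (b) pKa = -log(Ka) = -log(5.85e-10) = 9.23.

Conjugate acid: HCN; pK_a = 9.23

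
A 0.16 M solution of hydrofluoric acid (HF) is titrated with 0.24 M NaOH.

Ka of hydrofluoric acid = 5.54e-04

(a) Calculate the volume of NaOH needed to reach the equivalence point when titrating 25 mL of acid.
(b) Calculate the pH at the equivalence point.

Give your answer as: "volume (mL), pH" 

moles acid = 0.16 × 25/1000 = 0.004 mol; V_base = moles/0.24 × 1000 = 16.7 mL. At equivalence only the conjugate base is present: [A⁻] = 0.004/0.042 = 9.6000e-02 M. Kb = Kw/Ka = 1.81e-11; [OH⁻] = √(Kb × [A⁻]) = 1.3164e-06; pOH = 5.88; pH = 14 - pOH = 8.12.

V = 16.7 mL, pH = 8.12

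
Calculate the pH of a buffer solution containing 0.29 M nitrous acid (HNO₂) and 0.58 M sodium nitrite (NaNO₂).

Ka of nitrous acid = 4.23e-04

pKa = -log(4.23e-04) = 3.37. pH = pKa + log([A⁻]/[HA]) = 3.37 + log(0.58/0.29)

pH = 3.67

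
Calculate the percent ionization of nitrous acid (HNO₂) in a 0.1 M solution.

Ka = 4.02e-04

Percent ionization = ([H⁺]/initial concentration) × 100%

Using Ka equilibrium: x² + Ka×x - Ka×C = 0. Solving: [H⁺] = 6.1425e-03. Percent = (6.1425e-03/0.1) × 100

Percent ionization = 6.14%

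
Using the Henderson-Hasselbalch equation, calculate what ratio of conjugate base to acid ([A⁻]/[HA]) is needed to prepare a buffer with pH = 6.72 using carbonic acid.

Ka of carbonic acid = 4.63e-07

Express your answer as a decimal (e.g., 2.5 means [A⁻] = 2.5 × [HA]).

pKa = -log(4.63e-07) = 6.3344. pH = pKa + log([A⁻]/[HA]), so log([A⁻]/[HA]) = pH − pKa = 6.72 − 6.3344 = 0.3856. [A⁻]/[HA] = 10^(0.3856) = 2.43

[A⁻]/[HA] = 2.43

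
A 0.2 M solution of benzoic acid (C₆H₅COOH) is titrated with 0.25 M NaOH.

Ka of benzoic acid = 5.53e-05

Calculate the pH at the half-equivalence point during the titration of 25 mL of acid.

At half-equivalence [HA] = [A⁻], so Henderson-Hasselbalch gives pH = pKa = -log(5.53e-05) = 4.26.

pH = pKa = 4.26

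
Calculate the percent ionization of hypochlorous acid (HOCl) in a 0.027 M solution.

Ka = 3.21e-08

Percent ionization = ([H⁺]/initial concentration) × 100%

Using Ka equilibrium: x² + Ka×x - Ka×C = 0. Solving: [H⁺] = 2.9424e-05. Percent = (2.9424e-05/0.027) × 100

Percent ionization = 0.109%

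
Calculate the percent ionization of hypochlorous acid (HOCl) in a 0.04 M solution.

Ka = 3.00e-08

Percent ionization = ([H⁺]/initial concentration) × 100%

Using Ka equilibrium: x² + Ka×x - Ka×C = 0. Solving: [H⁺] = 3.4626e-05. Percent = (3.4626e-05/0.04) × 100

Percent ionization = 0.0866%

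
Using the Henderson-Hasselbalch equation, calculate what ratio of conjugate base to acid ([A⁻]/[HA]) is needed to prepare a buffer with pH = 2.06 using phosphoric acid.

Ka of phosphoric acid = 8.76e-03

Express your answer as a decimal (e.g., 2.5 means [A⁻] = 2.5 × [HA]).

pKa = -log(8.76e-03) = 2.0575. pH = pKa + log([A⁻]/[HA]), so log([A⁻]/[HA]) = pH − pKa = 2.06 − 2.0575 = 0.0025. [A⁻]/[HA] = 10^(0.0025) = 1.01

[A⁻]/[HA] = 1.01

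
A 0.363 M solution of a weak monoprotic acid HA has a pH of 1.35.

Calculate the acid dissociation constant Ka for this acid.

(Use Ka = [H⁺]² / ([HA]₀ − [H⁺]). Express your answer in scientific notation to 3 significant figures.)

[H⁺] = 10^(−pH) = 10^(−1.35) = 4.467e-02 M. For HA ⇌ H⁺ + A⁻, Ka = [H⁺][A⁻]/[HA] = [H⁺]² / ([HA]₀ − [H⁺]) = (4.467e-02)² / (0.363 − 4.467e-02) = 6.27e-03.

K_a = 6.27e-03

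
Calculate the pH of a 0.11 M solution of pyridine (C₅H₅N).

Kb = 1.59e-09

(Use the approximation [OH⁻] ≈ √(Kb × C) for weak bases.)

[OH⁻] = √(Kb × C) = √(1.59e-09 × 0.11) = 1.3225e-05. pOH = 4.88, pH = 14 - pOH

pH = 9.12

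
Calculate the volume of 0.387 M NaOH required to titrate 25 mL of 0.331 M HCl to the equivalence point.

At equivalence: moles acid = moles base. moles HCl = 0.331 × 25/1000 = 0.008275 mol. V_base = moles / 0.387 × 1000 = 21.4 mL.

V_{base} = 21.4 mL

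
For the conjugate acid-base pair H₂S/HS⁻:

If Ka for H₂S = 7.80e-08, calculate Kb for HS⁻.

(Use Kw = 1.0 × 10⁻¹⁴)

For a conjugate pair Ka × Kb = Kw, so Kb = Kw/Ka = 1.0 × 10⁻¹⁴ / 7.80e-08 = 1.28e-07.

K_b = 1.28e-07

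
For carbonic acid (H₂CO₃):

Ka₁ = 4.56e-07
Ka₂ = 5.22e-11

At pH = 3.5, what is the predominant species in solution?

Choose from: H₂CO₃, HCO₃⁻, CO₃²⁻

pKa₁ = 6.34, pKa₂ = 10.28. For a polyprotic acid the predominant species crosses at each pKa: below pKa_n the protonated form dominates, above it the deprotonated form does. At pH = 3.5, the predominant species is H₂CO₃.

H₂CO₃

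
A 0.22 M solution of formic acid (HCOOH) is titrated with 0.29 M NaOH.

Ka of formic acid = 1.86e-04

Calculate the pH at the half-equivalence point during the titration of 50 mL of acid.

At half-equivalence [HA] = [A⁻], so Henderson-Hasselbalch gives pH = pKa = -log(1.86e-04) = 3.73.

pH = pKa = 3.73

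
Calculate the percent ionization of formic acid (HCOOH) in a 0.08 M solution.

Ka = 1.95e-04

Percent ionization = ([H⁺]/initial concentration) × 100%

Using Ka equilibrium: x² + Ka×x - Ka×C = 0. Solving: [H⁺] = 3.8534e-03. Percent = (3.8534e-03/0.08) × 100

Percent ionization = 4.82%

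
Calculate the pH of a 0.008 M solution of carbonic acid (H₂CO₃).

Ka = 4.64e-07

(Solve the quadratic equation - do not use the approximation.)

x² + Ka×x - Ka×C = 0. Using quadratic formula: [H⁺] = 6.0695e-05

pH = 4.22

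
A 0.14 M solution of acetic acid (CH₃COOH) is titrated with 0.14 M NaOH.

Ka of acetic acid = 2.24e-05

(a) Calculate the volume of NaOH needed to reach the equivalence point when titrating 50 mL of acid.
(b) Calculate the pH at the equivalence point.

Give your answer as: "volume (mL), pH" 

moles acid = 0.14 × 50/1000 = 0.007 mol; V_base = moles/0.14 × 1000 = 50.0 mL. At equivalence only the conjugate base is present: [A⁻] = 0.007/0.100 = 7.0000e-02 M. Kb = Kw/Ka = 4.46e-10; [OH⁻] = √(Kb × [A⁻]) = 5.5902e-06; pOH = 5.25; pH = 14 - pOH = 8.75.

V = 50.0 mL, pH = 8.75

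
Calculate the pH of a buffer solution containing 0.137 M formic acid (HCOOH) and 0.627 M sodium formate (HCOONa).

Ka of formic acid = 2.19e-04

pKa = -log(2.19e-04) = 3.66. pH = pKa + log([A⁻]/[HA]) = 3.66 + log(0.627/0.137)

pH = 4.32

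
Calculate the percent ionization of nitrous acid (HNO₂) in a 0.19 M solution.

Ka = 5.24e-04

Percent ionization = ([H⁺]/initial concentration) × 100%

Using Ka equilibrium: x² + Ka×x - Ka×C = 0. Solving: [H⁺] = 9.7194e-03. Percent = (9.7194e-03/0.19) × 100

Percent ionization = 5.12%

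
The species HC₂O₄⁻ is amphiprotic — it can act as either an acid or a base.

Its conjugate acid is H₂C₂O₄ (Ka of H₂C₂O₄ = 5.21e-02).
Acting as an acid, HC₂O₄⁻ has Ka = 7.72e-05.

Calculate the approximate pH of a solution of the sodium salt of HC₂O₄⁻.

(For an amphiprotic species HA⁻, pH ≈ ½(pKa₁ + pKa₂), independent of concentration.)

pKa₁ = -log(5.21e-02) = 1.28; pKa₂ = -log(7.72e-05) = 4.11. For an amphiprotic species, pH ≈ ½(pKa₁ + pKa₂) = ½(1.28 + 4.11) = 2.70.

pH = 2.70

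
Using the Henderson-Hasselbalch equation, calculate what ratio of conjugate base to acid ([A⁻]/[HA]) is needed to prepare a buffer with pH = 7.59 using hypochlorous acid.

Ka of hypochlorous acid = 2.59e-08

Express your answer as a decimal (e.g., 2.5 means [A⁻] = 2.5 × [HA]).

pKa = -log(2.59e-08) = 7.5867. pH = pKa + log([A⁻]/[HA]), so log([A⁻]/[HA]) = pH − pKa = 7.59 − 7.5867 = 0.0033. [A⁻]/[HA] = 10^(0.0033) = 1.01

[A⁻]/[HA] = 1.01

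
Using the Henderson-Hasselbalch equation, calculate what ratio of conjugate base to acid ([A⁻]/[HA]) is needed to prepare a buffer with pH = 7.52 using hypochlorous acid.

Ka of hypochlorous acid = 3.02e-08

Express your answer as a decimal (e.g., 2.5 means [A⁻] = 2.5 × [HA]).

pKa = -log(3.02e-08) = 7.5200. pH = pKa + log([A⁻]/[HA]), so log([A⁻]/[HA]) = pH − pKa = 7.52 − 7.5200 = 0.0000. [A⁻]/[HA] = 10^(0.0000) = 1.00

[A⁻]/[HA] = 1.00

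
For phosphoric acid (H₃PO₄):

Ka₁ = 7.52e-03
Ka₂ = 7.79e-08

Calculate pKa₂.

pKa₂ = -log(Ka₂) = -log(7.79e-08) = 7.11.

pK_{a2} = 7.11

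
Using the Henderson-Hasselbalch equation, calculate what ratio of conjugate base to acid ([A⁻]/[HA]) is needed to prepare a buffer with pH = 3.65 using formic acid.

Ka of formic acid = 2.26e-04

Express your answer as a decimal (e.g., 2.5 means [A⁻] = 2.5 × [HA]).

pKa = -log(2.26e-04) = 3.6459. pH = pKa + log([A⁻]/[HA]), so log([A⁻]/[HA]) = pH − pKa = 3.65 − 3.6459 = 0.0041. [A⁻]/[HA] = 10^(0.0041) = 1.01

[A⁻]/[HA] = 1.01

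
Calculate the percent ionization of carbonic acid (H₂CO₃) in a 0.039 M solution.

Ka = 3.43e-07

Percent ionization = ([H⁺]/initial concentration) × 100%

Using Ka equilibrium: x² + Ka×x - Ka×C = 0. Solving: [H⁺] = 1.1549e-04. Percent = (1.1549e-04/0.039) × 100

Percent ionization = 0.296%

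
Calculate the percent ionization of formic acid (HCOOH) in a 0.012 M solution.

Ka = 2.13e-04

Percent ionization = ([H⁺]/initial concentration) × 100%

Using Ka equilibrium: x² + Ka×x - Ka×C = 0. Solving: [H⁺] = 1.4958e-03. Percent = (1.4958e-03/0.012) × 100

Percent ionization = 12.5%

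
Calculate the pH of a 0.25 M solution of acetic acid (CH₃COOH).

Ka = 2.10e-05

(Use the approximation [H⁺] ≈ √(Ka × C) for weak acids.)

[H⁺] = √(Ka × C) = √(2.10e-05 × 0.25) = 2.2913e-03. pH = -log(2.2913e-03)

pH = 2.64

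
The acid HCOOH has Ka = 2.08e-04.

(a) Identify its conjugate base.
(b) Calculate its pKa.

(a) The conjugate base is formed by removing one H⁺ from HCOOH, giving HCOO⁻. (b) pKa = -log(Ka) = -log(2.08e-04) = 3.68.

Conjugate base: HCOO⁻; pK_a = 3.68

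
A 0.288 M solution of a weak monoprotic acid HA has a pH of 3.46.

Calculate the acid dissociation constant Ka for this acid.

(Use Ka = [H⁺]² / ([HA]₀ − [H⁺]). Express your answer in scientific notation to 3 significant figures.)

[H⁺] = 10^(−pH) = 10^(−3.46) = 3.467e-04 M. For HA ⇌ H⁺ + A⁻, Ka = [H⁺][A⁻]/[HA] = [H⁺]² / ([HA]₀ − [H⁺]) = (3.467e-04)² / (0.288 − 3.467e-04) = 4.18e-07.

K_a = 4.18e-07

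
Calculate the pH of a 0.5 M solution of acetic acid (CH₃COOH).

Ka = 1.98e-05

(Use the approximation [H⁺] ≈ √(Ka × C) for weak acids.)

[H⁺] = √(Ka × C) = √(1.98e-05 × 0.5) = 3.1464e-03. pH = -log(3.1464e-03)

pH = 2.50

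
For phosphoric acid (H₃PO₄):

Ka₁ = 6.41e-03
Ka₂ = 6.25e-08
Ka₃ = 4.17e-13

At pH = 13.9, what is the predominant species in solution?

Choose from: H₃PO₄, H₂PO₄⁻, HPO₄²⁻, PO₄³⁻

pKa₁ = 2.19, pKa₂ = 7.20, pKa₃ = 12.38. For a polyprotic acid the predominant species crosses at each pKa: below pKa_n the protonated form dominates, above it the deprotonated form does. At pH = 13.9, the predominant species is PO₄³⁻.

PO₄³⁻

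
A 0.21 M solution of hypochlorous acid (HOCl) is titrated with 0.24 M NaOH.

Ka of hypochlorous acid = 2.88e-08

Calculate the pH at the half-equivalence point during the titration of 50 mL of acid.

At half-equivalence [HA] = [A⁻], so Henderson-Hasselbalch gives pH = pKa = -log(2.88e-08) = 7.54.

pH = pKa = 7.54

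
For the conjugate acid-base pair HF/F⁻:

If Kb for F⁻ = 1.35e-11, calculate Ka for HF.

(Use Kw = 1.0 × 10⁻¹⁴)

For a conjugate pair Ka × Kb = Kw, so Ka = Kw/Kb = 1.0 × 10⁻¹⁴ / 1.35e-11 = 7.41e-04.

K_a = 7.41e-04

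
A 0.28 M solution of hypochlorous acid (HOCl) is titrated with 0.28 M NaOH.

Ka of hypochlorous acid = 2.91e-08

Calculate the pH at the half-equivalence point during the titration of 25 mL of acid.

At half-equivalence [HA] = [A⁻], so Henderson-Hasselbalch gives pH = pKa = -log(2.91e-08) = 7.54.

pH = pKa = 7.54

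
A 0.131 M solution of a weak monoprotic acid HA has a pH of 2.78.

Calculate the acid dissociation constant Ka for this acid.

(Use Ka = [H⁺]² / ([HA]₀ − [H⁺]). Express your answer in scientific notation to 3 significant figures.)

[H⁺] = 10^(−pH) = 10^(−2.78) = 1.660e-03 M. For HA ⇌ H⁺ + A⁻, Ka = [H⁺][A⁻]/[HA] = [H⁺]² / ([HA]₀ − [H⁺]) = (1.660e-03)² / (0.131 − 1.660e-03) = 2.13e-05.

K_a = 2.13e-05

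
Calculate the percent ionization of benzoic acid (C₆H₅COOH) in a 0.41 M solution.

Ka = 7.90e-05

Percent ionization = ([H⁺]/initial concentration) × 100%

Using Ka equilibrium: x² + Ka×x - Ka×C = 0. Solving: [H⁺] = 5.6519e-03. Percent = (5.6519e-03/0.41) × 100

Percent ionization = 1.38%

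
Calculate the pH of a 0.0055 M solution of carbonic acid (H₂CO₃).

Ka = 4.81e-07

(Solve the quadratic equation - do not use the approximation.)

x² + Ka×x - Ka×C = 0. Using quadratic formula: [H⁺] = 5.1194e-05

pH = 4.29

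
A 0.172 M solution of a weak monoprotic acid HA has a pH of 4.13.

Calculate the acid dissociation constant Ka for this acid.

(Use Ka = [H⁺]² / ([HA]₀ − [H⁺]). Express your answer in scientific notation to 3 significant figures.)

[H⁺] = 10^(−pH) = 10^(−4.13) = 7.413e-05 M. For HA ⇌ H⁺ + A⁻, Ka = [H⁺][A⁻]/[HA] = [H⁺]² / ([HA]₀ − [H⁺]) = (7.413e-05)² / (0.172 − 7.413e-05) = 3.20e-08.

K_a = 3.20e-08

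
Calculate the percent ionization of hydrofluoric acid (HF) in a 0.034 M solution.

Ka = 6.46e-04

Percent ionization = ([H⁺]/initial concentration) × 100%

Using Ka equilibrium: x² + Ka×x - Ka×C = 0. Solving: [H⁺] = 4.3747e-03. Percent = (4.3747e-03/0.034) × 100

Percent ionization = 12.9%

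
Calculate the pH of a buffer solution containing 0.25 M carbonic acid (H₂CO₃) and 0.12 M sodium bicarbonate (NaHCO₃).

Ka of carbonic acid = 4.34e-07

pKa = -log(4.34e-07) = 6.36. pH = pKa + log([A⁻]/[HA]) = 6.36 + log(0.12/0.25)

pH = 6.04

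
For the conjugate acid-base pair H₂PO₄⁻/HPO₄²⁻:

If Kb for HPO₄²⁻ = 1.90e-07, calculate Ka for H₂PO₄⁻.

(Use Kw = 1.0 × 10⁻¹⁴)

For a conjugate pair Ka × Kb = Kw, so Ka = Kw/Kb = 1.0 × 10⁻¹⁴ / 1.90e-07 = 5.26e-08.

K_a = 5.26e-08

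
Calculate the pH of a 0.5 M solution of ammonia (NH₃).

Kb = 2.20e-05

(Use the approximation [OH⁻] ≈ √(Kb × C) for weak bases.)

[OH⁻] = √(Kb × C) = √(2.20e-05 × 0.5) = 3.3166e-03. pOH = 2.48, pH = 14 - pOH

pH = 11.52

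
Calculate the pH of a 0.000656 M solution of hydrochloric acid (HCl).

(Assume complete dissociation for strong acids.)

[H⁺] = 0.000656 M for strong acid. pH = -log[H⁺] = -log(0.000656)

pH = 3.18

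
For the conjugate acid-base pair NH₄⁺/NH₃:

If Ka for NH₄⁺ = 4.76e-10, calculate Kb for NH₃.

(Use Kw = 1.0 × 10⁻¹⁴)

For a conjugate pair Ka × Kb = Kw, so Kb = Kw/Ka = 1.0 × 10⁻¹⁴ / 4.76e-10 = 2.10e-05.

K_b = 2.10e-05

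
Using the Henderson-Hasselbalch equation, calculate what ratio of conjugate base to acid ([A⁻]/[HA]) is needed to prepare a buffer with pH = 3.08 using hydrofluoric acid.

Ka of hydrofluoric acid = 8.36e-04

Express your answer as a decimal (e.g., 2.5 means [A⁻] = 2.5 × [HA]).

pKa = -log(8.36e-04) = 3.0778. pH = pKa + log([A⁻]/[HA]), so log([A⁻]/[HA]) = pH − pKa = 3.08 − 3.0778 = 0.0022. [A⁻]/[HA] = 10^(0.0022) = 1.01

[A⁻]/[HA] = 1.01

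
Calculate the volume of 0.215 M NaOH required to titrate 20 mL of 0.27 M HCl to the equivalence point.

At equivalence: moles acid = moles base. moles HCl = 0.27 × 20/1000 = 0.0054 mol. V_base = moles / 0.215 × 1000 = 25.1 mL.

V_{base} = 25.1 mL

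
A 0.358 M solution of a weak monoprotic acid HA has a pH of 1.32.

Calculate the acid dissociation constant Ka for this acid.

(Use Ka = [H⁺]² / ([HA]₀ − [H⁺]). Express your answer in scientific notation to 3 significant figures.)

[H⁺] = 10^(−pH) = 10^(−1.32) = 4.786e-02 M. For HA ⇌ H⁺ + A⁻, Ka = [H⁺][A⁻]/[HA] = [H⁺]² / ([HA]₀ − [H⁺]) = (4.786e-02)² / (0.358 − 4.786e-02) = 7.39e-03.

K_a = 7.39e-03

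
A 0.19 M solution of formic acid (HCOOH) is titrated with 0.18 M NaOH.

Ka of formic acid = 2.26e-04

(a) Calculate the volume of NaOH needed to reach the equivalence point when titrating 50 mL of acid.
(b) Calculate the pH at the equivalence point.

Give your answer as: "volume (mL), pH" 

moles acid = 0.19 × 50/1000 = 0.0095 mol; V_base = moles/0.18 × 1000 = 52.8 mL. At equivalence only the conjugate base is present: [A⁻] = 0.0095/0.103 = 9.2432e-02 M. Kb = Kw/Ka = 4.42e-11; [OH⁻] = √(Kb × [A⁻]) = 2.0224e-06; pOH = 5.69; pH = 14 - pOH = 8.31.

V = 52.8 mL, pH = 8.31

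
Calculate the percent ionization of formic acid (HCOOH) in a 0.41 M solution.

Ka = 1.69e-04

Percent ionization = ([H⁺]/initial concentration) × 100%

Using Ka equilibrium: x² + Ka×x - Ka×C = 0. Solving: [H⁺] = 8.2400e-03. Percent = (8.2400e-03/0.41) × 100

Percent ionization = 2.01%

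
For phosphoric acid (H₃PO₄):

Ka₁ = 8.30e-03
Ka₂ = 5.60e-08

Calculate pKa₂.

pKa₂ = -log(Ka₂) = -log(5.60e-08) = 7.25.

pK_{a2} = 7.25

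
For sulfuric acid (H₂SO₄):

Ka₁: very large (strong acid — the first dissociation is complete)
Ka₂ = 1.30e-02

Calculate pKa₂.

pKa₂ = -log(Ka₂) = -log(1.30e-02) = 1.89.

pK_{a2} = 1.89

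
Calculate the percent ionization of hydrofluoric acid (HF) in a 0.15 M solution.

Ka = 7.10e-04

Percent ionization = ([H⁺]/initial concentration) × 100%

Using Ka equilibrium: x² + Ka×x - Ka×C = 0. Solving: [H⁺] = 9.9710e-03. Percent = (9.9710e-03/0.15) × 100

Percent ionization = 6.65%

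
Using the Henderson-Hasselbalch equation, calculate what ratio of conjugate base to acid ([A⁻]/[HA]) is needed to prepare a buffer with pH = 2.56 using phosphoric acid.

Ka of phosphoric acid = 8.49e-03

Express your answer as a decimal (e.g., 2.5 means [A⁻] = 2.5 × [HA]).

pKa = -log(8.49e-03) = 2.0711. pH = pKa + log([A⁻]/[HA]), so log([A⁻]/[HA]) = pH − pKa = 2.56 − 2.0711 = 0.4889. [A⁻]/[HA] = 10^(0.4889) = 3.08

[A⁻]/[HA] = 3.08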